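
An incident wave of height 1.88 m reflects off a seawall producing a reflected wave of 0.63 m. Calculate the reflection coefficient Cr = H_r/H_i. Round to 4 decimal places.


Cr = H_r / H_i
Cr = 0.63 / 1.88
Cr = 0.3351

0.3351


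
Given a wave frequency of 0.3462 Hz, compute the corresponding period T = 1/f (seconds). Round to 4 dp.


T = 1 / f
T = 1 / 0.3462
T = 2.8885 s

2.8885


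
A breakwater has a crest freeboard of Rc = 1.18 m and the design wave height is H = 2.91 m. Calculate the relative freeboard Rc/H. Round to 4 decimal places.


Relative freeboard = Rc / H
= 1.18 / 2.91
= 0.4055

0.4055


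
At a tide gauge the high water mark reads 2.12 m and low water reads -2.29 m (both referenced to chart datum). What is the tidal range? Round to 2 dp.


Tidal range = High water - Low water
Tidal range = 2.12 - (-2.29)
Tidal range = 4.41 m

4.41


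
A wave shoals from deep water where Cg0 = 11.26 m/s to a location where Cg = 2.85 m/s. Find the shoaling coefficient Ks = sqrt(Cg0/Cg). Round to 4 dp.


Ks = sqrt(Cg0 / Cg)
Ks = sqrt(11.26 / 2.85)
Ks = sqrt(3.9509)
Ks = 1.9877

1.9877


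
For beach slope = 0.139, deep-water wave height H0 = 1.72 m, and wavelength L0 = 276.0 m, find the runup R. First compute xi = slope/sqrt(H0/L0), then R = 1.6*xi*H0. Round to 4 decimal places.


xi = slope / sqrt(H0/L0)
H0/L0 = 1.72/276.0 = 0.006232
sqrt(0.006232) = 0.078942
xi = 0.139 / 0.078942 = 1.760780
R = 1.6 * xi * H0 = 1.6 * 1.760780 * 1.72
R = 4.8457 m

4.8457


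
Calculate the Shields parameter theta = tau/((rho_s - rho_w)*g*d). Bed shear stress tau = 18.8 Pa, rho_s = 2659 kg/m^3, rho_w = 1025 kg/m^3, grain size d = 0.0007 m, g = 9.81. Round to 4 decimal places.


theta = tau / ((rho_s - rho_w) * g * d)
rho_s - rho_w = 2659 - 1025 = 1634
Denominator = 1634 * 9.81 * 0.0007 = 11.220678
theta = 18.8 / 11.220678
theta = 1.6755

1.6755


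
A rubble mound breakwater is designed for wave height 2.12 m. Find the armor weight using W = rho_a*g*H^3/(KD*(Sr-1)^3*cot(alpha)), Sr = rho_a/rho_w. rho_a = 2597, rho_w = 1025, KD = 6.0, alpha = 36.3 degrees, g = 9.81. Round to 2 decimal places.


Sr = rho_a / rho_w = 2597 / 1025 = 2.533659
(Sr - 1) = 1.533659
(Sr - 1)^3 = 3.607331
cot(36.3) = 1 / tan(36.3) = 1 / 0.734573 = 1.361335
Numerator = 2597 * 9.81 * 2.12^3 = 242744.0200
Denominator = 6.0 * 3.607331 * 1.361335 = 29.464719
W = 242744.0200 / 29.464719
W = 8238.46 N

8238.46


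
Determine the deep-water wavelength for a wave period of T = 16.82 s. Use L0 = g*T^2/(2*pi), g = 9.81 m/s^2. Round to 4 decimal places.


L0 = g * T^2 / (2 * pi)
L0 = 9.81 * 16.82^2 / (2 * pi)
L0 = 9.81 * 282.9124 / 6.28319
L0 = 2775.3706 / 6.28319
L0 = 441.7140 m

441.7140


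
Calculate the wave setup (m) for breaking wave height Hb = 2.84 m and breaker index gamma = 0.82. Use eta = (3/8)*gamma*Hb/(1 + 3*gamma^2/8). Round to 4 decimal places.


eta = (3/8) * gamma * Hb / (1 + 3*gamma^2/8)
Numerator = (3/8) * 0.82 * 2.84 = 0.873300
Denominator = 1 + 3*0.82^2/8 = 1 + 0.252150 = 1.252150
eta = 0.873300 / 1.252150
eta = 0.6974 m

0.6974


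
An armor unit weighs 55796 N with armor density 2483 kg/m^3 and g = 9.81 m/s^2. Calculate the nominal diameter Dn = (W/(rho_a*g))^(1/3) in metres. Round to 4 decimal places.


V = W / (rho_a * g)
V = 55796 / (2483 * 9.81)
V = 55796 / 24358.23
V = 2.290643 m^3
Dn = V^(1/3) = 2.290643^(1/3)
Dn = 1.3182 m

1.3182


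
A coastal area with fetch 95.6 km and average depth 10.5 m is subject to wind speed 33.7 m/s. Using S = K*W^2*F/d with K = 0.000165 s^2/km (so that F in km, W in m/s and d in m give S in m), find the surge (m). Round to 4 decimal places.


S = K * W^2 * F / d
W^2 = 33.7^2 = 1135.69
S = 0.000165 * 1135.69 * 95.6 / 10.5
Numerator = 0.000165 * 1135.69 * 95.6 = 17.914374
S = 17.914374 / 10.5 = 1.7061 m

1.7061


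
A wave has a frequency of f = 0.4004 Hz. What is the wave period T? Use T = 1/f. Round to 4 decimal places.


T = 1 / f
T = 1 / 0.4004
T = 2.4975 s

2.4975


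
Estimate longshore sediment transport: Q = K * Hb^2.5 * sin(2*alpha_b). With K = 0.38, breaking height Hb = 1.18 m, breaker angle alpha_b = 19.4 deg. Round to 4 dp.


Q = K * Hb^2.5 * sin(2 * alpha_b)
Hb^2.5 = 1.18^2.5 = 1.512534
sin(2 * 19.4) = sin(38.8) = 0.626604
Q = 0.38 * 1.512534 * 0.626604
Q = 0.3601 m^3/s

0.3601


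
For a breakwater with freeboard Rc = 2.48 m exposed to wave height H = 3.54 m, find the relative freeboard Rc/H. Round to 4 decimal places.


Relative freeboard = Rc / H
= 2.48 / 3.54
= 0.7006

0.7006


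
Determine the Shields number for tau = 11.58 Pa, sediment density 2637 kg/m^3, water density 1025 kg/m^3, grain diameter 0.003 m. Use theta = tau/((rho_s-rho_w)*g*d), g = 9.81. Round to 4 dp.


theta = tau / ((rho_s - rho_w) * g * d)
rho_s - rho_w = 2637 - 1025 = 1612
Denominator = 1612 * 9.81 * 0.003 = 47.441160
theta = 11.58 / 47.441160
theta = 0.2441

0.2441


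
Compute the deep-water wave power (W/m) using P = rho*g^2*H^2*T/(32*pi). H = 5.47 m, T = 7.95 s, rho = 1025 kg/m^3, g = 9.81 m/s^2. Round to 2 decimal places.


P = rho * g^2 * H^2 * T / (32 * pi)
P = 1025 * 9.81^2 * 5.47^2 * 7.95 / (32 * pi)
P = 1025 * 96.2361 * 29.9209 * 7.95 / 100.53096
P = 233401.59 W/m

233401.59


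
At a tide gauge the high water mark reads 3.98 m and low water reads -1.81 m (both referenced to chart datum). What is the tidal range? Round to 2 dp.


Tidal range = High water - Low water
Tidal range = 3.98 - (-1.81)
Tidal range = 5.79 m

5.79


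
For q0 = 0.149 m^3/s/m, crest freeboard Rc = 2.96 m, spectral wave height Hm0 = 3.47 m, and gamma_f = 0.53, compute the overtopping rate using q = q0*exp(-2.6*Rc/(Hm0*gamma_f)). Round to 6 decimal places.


q = q0 * exp(-2.6 * Rc / (Hm0 * gamma_f))
Exponent = -2.6 * 2.96 / (3.47 * 0.53)
= -2.6 * 2.96 / 1.8391
= -4.184656
exp(-4.184656) = 0.015227
q = 0.149 * 0.015227
q = 0.002269 m^3/s/m

0.002269


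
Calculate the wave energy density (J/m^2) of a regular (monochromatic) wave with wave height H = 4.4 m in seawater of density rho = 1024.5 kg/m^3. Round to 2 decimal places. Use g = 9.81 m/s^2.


E = (1/8) * rho * g * H^2
E = (1/8) * 1024.5 * 9.81 * 4.4^2
E = 0.125 * 1024.5 * 9.81 * 19.3600
E = 24321.83 J/m^2

24321.83


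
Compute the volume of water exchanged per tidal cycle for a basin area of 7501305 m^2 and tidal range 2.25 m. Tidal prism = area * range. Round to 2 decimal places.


Tidal prism = Area * Tidal range
P = 7501305 * 2.25
P = 16877936.25 m^3

16877936.25


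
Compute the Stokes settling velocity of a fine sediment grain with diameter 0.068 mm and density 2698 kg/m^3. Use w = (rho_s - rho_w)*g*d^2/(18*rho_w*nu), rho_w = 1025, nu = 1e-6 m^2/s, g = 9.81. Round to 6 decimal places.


w = (rho_s - rho_w) * g * d^2 / (18 * rho_w * nu)
d = 0.068 mm = 0.000068 m
rho_s - rho_w = 2698 - 1025 = 1673
Numerator = 1673 * 9.81 * (0.000068)^2 = 0.000075889689
Denominator = 18 * 1025 * 1e-6 = 0.018450
w = 0.004113 m/s

0.004113


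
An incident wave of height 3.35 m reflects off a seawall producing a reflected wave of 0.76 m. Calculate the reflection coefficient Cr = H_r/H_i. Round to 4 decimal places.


Cr = H_r / H_i
Cr = 0.76 / 3.35
Cr = 0.2269

0.2269


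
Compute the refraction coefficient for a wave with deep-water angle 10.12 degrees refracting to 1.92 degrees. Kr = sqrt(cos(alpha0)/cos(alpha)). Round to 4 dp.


Kr = sqrt(cos(alpha0) / cos(alpha))
cos(10.12) = 0.984442
cos(1.92) = 0.999439
Kr = sqrt(0.984442 / 0.999439)
Kr = sqrt(0.984995)
Kr = 0.9925

0.9925


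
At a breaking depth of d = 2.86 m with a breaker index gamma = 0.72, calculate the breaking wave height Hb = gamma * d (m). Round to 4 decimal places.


Hb = gamma * d
Hb = 0.72 * 2.86
Hb = 2.0592 m

2.0592


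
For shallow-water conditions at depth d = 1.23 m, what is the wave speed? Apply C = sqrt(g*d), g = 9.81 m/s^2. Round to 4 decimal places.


Using the shallow-water approximation:
C = sqrt(g * d) = sqrt(9.81 * 1.23)
C = sqrt(12.0663)
C = 3.4737 m/s

3.4737


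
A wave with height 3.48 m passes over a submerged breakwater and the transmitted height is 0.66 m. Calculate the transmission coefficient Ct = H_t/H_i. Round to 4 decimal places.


Ct = H_t / H_i
Ct = 0.66 / 3.48
Ct = 0.1897

0.1897


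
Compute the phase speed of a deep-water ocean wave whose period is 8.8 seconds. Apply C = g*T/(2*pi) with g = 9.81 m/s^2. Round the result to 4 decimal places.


We use the deep-water celerity formula:
C = g * T / (2 * pi)
C = 9.81 * 8.8 / (2 * 3.14159...)
C = 86.328000 / 6.283185
C = 13.7395 m/s

13.7395


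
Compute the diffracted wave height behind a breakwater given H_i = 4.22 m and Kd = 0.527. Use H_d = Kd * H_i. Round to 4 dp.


H_d = Kd * H_i
H_d = 0.527 * 4.22
H_d = 2.2239 m

2.2239


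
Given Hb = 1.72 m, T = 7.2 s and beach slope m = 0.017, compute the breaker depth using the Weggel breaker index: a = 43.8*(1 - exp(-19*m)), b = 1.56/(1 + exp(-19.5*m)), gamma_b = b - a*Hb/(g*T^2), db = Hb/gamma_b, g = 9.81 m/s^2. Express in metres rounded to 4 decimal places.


a = 43.8 * (1 - exp(-19 * m))
exp(-19 * 0.017) = exp(-0.3230) = 0.723974
a = 43.8 * (1 - 0.723974) = 12.089945
b = 1.56 / (1 + exp(-19.5 * m))
exp(-19.5 * 0.017) = exp(-0.3315) = 0.717846
b = 1.56 / (1 + 0.717846) = 0.908114
Hb / (g * T^2) = 1.72 / (9.81 * 7.2^2) = 1.72 / 508.5504 = 0.00338216
gamma_b = b - a * Hb/(g*T^2) = 0.908114 - 12.089945 * 0.00338216 = 0.867224
db = Hb / gamma_b = 1.72 / 0.867224
db = 1.9833 m

1.9833


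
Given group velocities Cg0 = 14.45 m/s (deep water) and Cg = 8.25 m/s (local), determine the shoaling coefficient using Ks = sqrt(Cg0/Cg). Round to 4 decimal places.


Ks = sqrt(Cg0 / Cg)
Ks = sqrt(14.45 / 8.25)
Ks = sqrt(1.7515)
Ks = 1.3234

1.3234


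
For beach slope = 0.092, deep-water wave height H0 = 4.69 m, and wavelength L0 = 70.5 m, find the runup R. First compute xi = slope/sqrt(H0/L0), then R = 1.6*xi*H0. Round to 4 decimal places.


xi = slope / sqrt(H0/L0)
H0/L0 = 4.69/70.5 = 0.066525
sqrt(0.066525) = 0.257924
xi = 0.092 / 0.257924 = 0.356694
R = 1.6 * xi * H0 = 1.6 * 0.356694 * 4.69
R = 2.6766 m

2.6766


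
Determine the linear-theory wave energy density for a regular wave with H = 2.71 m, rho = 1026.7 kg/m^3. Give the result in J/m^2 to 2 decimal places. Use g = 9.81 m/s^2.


E = (1/8) * rho * g * H^2
E = (1/8) * 1026.7 * 9.81 * 2.71^2
E = 0.125 * 1026.7 * 9.81 * 7.3441
E = 9246.15 J/m^2

9246.15


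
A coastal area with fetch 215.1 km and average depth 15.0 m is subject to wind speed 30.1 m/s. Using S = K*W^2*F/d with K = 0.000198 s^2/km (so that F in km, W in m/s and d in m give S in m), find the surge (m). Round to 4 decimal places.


S = K * W^2 * F / d
W^2 = 30.1^2 = 906.01
S = 0.000198 * 906.01 * 215.1 / 15.0
Numerator = 0.000198 * 906.01 * 215.1 = 38.586785
S = 38.586785 / 15.0 = 2.5725 m

2.5725


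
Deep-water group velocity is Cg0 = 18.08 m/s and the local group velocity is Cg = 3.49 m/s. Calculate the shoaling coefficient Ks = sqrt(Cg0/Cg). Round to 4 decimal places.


Ks = sqrt(Cg0 / Cg)
Ks = sqrt(18.08 / 3.49)
Ks = sqrt(5.1805)
Ks = 2.2761

2.2761


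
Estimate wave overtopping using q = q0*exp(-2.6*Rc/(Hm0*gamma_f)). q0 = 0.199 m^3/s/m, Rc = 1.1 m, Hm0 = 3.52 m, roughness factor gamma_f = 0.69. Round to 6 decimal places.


q = q0 * exp(-2.6 * Rc / (Hm0 * gamma_f))
Exponent = -2.6 * 1.1 / (3.52 * 0.69)
= -2.6 * 1.1 / 2.4288
= -1.177536
exp(-1.177536) = 0.308037
q = 0.199 * 0.308037
q = 0.061299 m^3/s/m

0.061299


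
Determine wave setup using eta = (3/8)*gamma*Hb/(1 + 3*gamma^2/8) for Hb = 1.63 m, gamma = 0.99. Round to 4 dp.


eta = (3/8) * gamma * Hb / (1 + 3*gamma^2/8)
Numerator = (3/8) * 0.99 * 1.63 = 0.605137
Denominator = 1 + 3*0.99^2/8 = 1 + 0.367538 = 1.367538
eta = 0.605137 / 1.367538
eta = 0.4425 m

0.4425


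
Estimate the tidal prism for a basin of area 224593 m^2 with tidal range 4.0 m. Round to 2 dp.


Tidal prism = Area * Tidal range
P = 224593 * 4.0
P = 898372.00 m^3

898372.00


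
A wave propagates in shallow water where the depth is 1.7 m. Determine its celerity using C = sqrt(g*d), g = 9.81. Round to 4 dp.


Using the shallow-water approximation:
C = sqrt(g * d) = sqrt(9.81 * 1.7)
C = sqrt(16.6770)
C = 4.0837 m/s

4.0837


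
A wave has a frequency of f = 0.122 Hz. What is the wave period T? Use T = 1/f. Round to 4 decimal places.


T = 1 / f
T = 1 / 0.122
T = 8.1967 s

8.1967


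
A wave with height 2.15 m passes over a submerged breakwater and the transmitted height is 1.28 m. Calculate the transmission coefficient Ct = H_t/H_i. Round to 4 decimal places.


Ct = H_t / H_i
Ct = 1.28 / 2.15
Ct = 0.5953

0.5953


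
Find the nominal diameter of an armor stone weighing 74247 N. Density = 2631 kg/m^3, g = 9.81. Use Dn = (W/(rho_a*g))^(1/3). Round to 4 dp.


V = W / (rho_a * g)
V = 74247 / (2631 * 9.81)
V = 74247 / 25810.11
V = 2.876663 m^3
Dn = V^(1/3) = 2.876663^(1/3)
Dn = 1.4222 m

1.4222


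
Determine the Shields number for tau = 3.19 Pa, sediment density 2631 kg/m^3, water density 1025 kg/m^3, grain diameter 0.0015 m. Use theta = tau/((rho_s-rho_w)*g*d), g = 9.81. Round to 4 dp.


theta = tau / ((rho_s - rho_w) * g * d)
rho_s - rho_w = 2631 - 1025 = 1606
Denominator = 1606 * 9.81 * 0.0015 = 23.632290
theta = 3.19 / 23.632290
theta = 0.1350

0.1350


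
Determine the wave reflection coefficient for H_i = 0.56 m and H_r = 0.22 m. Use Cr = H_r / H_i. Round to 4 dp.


Cr = H_r / H_i
Cr = 0.22 / 0.56
Cr = 0.3929

0.3929


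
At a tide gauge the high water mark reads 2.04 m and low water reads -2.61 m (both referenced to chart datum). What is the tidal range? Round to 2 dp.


Tidal range = High water - Low water
Tidal range = 2.04 - (-2.61)
Tidal range = 4.65 m

4.65


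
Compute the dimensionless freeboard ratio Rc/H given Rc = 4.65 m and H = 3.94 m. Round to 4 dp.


Relative freeboard = Rc / H
= 4.65 / 3.94
= 1.1802

1.1802


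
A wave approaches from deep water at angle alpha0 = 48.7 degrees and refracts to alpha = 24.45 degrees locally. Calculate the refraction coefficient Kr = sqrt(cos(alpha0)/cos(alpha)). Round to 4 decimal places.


Kr = sqrt(cos(alpha0) / cos(alpha))
cos(48.7) = 0.660002
cos(24.45) = 0.910323
Kr = sqrt(0.660002 / 0.910323)
Kr = sqrt(0.725019)
Kr = 0.8515

0.8515


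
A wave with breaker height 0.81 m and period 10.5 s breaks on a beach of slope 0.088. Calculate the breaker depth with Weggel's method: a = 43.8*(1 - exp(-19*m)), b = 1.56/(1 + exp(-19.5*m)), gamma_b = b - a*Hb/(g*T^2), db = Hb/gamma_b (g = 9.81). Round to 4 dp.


a = 43.8 * (1 - exp(-19 * m))
exp(-19 * 0.088) = exp(-1.6720) = 0.187871
a = 43.8 * (1 - 0.187871) = 35.571252
b = 1.56 / (1 + exp(-19.5 * m))
exp(-19.5 * 0.088) = exp(-1.7160) = 0.179784
b = 1.56 / (1 + 0.179784) = 1.322276
Hb / (g * T^2) = 0.81 / (9.81 * 10.5^2) = 0.81 / 1081.5525 = 0.00074892
gamma_b = b - a * Hb/(g*T^2) = 1.322276 - 35.571252 * 0.00074892 = 1.295636
db = Hb / gamma_b = 0.81 / 1.295636
db = 0.6252 m

0.6252


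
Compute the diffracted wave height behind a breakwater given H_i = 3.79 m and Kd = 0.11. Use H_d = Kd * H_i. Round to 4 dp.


H_d = Kd * H_i
H_d = 0.11 * 3.79
H_d = 0.4169 m

0.4169


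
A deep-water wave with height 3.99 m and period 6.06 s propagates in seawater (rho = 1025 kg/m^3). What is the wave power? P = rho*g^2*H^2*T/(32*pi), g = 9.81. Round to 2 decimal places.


P = rho * g^2 * H^2 * T / (32 * pi)
P = 1025 * 9.81^2 * 3.99^2 * 6.06 / (32 * pi)
P = 1025 * 96.2361 * 15.9201 * 6.06 / 100.53096
P = 94663.04 W/m

94663.04


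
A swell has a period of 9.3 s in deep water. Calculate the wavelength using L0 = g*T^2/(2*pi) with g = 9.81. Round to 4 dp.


L0 = g * T^2 / (2 * pi)
L0 = 9.81 * 9.3^2 / (2 * pi)
L0 = 9.81 * 86.4900 / 6.28319
L0 = 848.4669 / 6.28319
L0 = 135.0377 m

135.0377


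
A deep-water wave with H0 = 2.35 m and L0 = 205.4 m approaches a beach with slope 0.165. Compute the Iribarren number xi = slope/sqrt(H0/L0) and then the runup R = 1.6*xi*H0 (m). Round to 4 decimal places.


xi = slope / sqrt(H0/L0)
H0/L0 = 2.35/205.4 = 0.011441
sqrt(0.011441) = 0.106963
xi = 0.165 / 0.106963 = 1.542589
R = 1.6 * xi * H0 = 1.6 * 1.542589 * 2.35
R = 5.8001 m

5.8001


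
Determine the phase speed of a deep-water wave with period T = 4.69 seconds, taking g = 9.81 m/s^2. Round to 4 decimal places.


We use the deep-water celerity formula:
C = g * T / (2 * pi)
C = 9.81 * 4.69 / (2 * 3.14159...)
C = 46.008900 / 6.283185
C = 7.3225 m/s

7.3225


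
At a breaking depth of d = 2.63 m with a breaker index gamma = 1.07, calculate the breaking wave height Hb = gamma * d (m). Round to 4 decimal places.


Hb = gamma * d
Hb = 1.07 * 2.63
Hb = 2.8141 m

2.8141


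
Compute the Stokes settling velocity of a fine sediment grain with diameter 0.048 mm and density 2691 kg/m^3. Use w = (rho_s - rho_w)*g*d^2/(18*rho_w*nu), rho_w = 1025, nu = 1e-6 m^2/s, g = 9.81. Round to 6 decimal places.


w = (rho_s - rho_w) * g * d^2 / (18 * rho_w * nu)
d = 0.048 mm = 0.000048 m
rho_s - rho_w = 2691 - 1025 = 1666
Numerator = 1666 * 9.81 * (0.000048)^2 = 0.000037655332
Denominator = 18 * 1025 * 1e-6 = 0.018450
w = 0.002041 m/s

0.002041


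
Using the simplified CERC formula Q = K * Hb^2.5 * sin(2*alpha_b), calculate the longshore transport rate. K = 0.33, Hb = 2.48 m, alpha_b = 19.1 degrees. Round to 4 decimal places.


Q = K * Hb^2.5 * sin(2 * alpha_b)
Hb^2.5 = 2.48^2.5 = 9.685660
sin(2 * 19.1) = sin(38.2) = 0.618408
Q = 0.33 * 9.685660 * 0.618408
Q = 1.9766 m^3/s

1.9766


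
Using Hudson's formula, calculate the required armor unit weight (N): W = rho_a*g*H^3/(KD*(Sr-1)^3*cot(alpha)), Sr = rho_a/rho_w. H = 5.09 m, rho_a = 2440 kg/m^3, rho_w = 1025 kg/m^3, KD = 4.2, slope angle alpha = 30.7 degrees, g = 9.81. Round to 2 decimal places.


Sr = rho_a / rho_w = 2440 / 1025 = 2.380488
(Sr - 1) = 1.380488
(Sr - 1)^3 = 2.630860
cot(30.7) = 1 / tan(30.7) = 1 / 0.593757 = 1.684192
Numerator = 2440 * 9.81 * 5.09^3 = 3156546.4222
Denominator = 4.2 * 2.630860 * 1.684192 = 18.609667
W = 3156546.4222 / 18.609667
W = 169618.64 N

169618.64


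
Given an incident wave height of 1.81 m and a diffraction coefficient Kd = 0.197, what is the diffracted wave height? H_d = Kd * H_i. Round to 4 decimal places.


H_d = Kd * H_i
H_d = 0.197 * 1.81
H_d = 0.3566 m

0.3566


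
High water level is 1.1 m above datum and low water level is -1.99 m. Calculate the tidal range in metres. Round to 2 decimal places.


Tidal range = High water - Low water
Tidal range = 1.1 - (-1.99)
Tidal range = 3.09 m

3.09


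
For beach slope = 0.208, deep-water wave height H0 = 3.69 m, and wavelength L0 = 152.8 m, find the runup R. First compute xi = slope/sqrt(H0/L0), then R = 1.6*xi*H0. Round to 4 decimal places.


xi = slope / sqrt(H0/L0)
H0/L0 = 3.69/152.8 = 0.024149
sqrt(0.024149) = 0.155400
xi = 0.208 / 0.155400 = 1.338480
R = 1.6 * xi * H0 = 1.6 * 1.338480 * 3.69
R = 7.9024 m

7.9024


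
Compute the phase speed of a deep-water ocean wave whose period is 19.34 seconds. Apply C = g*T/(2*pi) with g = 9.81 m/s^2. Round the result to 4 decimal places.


We use the deep-water celerity formula:
C = g * T / (2 * pi)
C = 9.81 * 19.34 / (2 * 3.14159...)
C = 189.725400 / 6.283185
C = 30.1957 m/s

30.1957


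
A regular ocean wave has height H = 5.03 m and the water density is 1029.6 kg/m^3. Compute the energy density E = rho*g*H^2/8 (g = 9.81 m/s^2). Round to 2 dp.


E = (1/8) * rho * g * H^2
E = (1/8) * 1029.6 * 9.81 * 5.03^2
E = 0.125 * 1029.6 * 9.81 * 25.3009
E = 31943.58 J/m^2

31943.58


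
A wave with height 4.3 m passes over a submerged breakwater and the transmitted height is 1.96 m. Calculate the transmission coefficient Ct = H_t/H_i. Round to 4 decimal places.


Ct = H_t / H_i
Ct = 1.96 / 4.3
Ct = 0.4558

0.4558


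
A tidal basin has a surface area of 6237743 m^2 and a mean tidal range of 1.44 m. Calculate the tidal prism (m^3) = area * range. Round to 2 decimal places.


Tidal prism = Area * Tidal range
P = 6237743 * 1.44
P = 8982349.92 m^3

8982349.92


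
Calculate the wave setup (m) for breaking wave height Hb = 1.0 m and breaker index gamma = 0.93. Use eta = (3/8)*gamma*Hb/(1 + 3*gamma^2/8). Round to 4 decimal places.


eta = (3/8) * gamma * Hb / (1 + 3*gamma^2/8)
Numerator = (3/8) * 0.93 * 1.0 = 0.348750
Denominator = 1 + 3*0.93^2/8 = 1 + 0.324338 = 1.324338
eta = 0.348750 / 1.324338
eta = 0.2633 m

0.2633


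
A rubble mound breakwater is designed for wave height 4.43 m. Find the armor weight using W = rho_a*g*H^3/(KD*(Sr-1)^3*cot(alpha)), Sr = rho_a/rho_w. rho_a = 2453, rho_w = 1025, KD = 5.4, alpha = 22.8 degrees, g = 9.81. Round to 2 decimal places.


Sr = rho_a / rho_w = 2453 / 1025 = 2.393171
(Sr - 1) = 1.393171
(Sr - 1)^3 = 2.704039
cot(22.8) = 1 / tan(22.8) = 1 / 0.420361 = 2.378906
Numerator = 2453 * 9.81 * 4.43^3 = 2092077.3340
Denominator = 5.4 * 2.704039 * 2.378906 = 34.736341
W = 2092077.3340 / 34.736341
W = 60227.34 N

60227.34


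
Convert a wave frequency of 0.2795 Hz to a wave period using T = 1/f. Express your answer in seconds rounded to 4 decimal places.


T = 1 / f
T = 1 / 0.2795
T = 3.5778 s

3.5778


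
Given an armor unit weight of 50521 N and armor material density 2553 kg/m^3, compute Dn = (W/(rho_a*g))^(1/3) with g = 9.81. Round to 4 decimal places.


V = W / (rho_a * g)
V = 50521 / (2553 * 9.81)
V = 50521 / 25044.93
V = 2.017215 m^3
Dn = V^(1/3) = 2.017215^(1/3)
Dn = 1.2635 m

1.2635


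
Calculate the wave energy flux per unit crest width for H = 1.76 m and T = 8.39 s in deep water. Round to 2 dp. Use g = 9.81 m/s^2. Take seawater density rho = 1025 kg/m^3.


P = rho * g^2 * H^2 * T / (32 * pi)
P = 1025 * 9.81^2 * 1.76^2 * 8.39 / (32 * pi)
P = 1025 * 96.2361 * 3.0976 * 8.39 / 100.53096
P = 25500.54 W/m

25500.54


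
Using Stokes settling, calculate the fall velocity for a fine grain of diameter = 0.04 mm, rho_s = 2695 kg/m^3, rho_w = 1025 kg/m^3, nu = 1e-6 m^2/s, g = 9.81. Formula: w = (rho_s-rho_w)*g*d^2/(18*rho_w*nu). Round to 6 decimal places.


w = (rho_s - rho_w) * g * d^2 / (18 * rho_w * nu)
d = 0.04 mm = 0.000040 m
rho_s - rho_w = 2695 - 1025 = 1670
Numerator = 1670 * 9.81 * (0.000040)^2 = 0.000026212320
Denominator = 18 * 1025 * 1e-6 = 0.018450
w = 0.001421 m/s

0.001421


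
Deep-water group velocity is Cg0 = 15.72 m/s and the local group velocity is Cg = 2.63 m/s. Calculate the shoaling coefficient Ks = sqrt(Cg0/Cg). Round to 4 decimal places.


Ks = sqrt(Cg0 / Cg)
Ks = sqrt(15.72 / 2.63)
Ks = sqrt(5.9772)
Ks = 2.4448

2.4448


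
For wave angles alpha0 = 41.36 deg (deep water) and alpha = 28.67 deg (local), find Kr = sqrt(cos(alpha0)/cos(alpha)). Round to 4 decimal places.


Kr = sqrt(cos(alpha0) / cos(alpha))
cos(41.36) = 0.750573
cos(28.67) = 0.877397
Kr = sqrt(0.750573 / 0.877397)
Kr = sqrt(0.855453)
Kr = 0.9249

0.9249


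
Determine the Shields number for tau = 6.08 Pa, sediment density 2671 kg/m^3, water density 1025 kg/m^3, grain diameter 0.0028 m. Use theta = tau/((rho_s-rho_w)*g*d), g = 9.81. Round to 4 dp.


theta = tau / ((rho_s - rho_w) * g * d)
rho_s - rho_w = 2671 - 1025 = 1646
Denominator = 1646 * 9.81 * 0.0028 = 45.212328
theta = 6.08 / 45.212328
theta = 0.1345

0.1345


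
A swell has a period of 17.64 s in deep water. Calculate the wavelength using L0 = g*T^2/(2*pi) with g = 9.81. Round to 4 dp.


L0 = g * T^2 / (2 * pi)
L0 = 9.81 * 17.64^2 / (2 * pi)
L0 = 9.81 * 311.1696 / 6.28319
L0 = 3052.5738 / 6.28319
L0 = 485.8322 m

485.8322


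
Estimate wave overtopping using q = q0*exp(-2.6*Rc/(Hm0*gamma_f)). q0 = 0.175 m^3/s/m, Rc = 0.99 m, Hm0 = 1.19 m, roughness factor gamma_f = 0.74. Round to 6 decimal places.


q = q0 * exp(-2.6 * Rc / (Hm0 * gamma_f))
Exponent = -2.6 * 0.99 / (1.19 * 0.74)
= -2.6 * 0.99 / 0.8806
= -2.923007
exp(-2.923007) = 0.053772
q = 0.175 * 0.053772
q = 0.009410 m^3/s/m

0.009410


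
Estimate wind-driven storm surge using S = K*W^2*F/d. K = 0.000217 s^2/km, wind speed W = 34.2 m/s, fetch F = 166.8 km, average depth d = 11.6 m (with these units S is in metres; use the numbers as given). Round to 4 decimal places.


S = K * W^2 * F / d
W^2 = 34.2^2 = 1169.64
S = 0.000217 * 1169.64 * 166.8 / 11.6
Numerator = 0.000217 * 1169.64 * 166.8 = 42.335822
S = 42.335822 / 11.6 = 3.6496 m

3.6496


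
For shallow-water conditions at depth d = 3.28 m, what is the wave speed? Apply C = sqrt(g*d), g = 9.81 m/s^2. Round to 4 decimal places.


Using the shallow-water approximation:
C = sqrt(g * d) = sqrt(9.81 * 3.28)
C = sqrt(32.1768)
C = 5.6725 m/s

5.6725


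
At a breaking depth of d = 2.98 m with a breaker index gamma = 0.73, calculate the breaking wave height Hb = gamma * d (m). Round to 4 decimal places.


Hb = gamma * d
Hb = 0.73 * 2.98
Hb = 2.1754 m

2.1754


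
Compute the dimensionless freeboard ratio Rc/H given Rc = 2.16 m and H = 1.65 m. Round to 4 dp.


Relative freeboard = Rc / H
= 2.16 / 1.65
= 1.3091

1.3091


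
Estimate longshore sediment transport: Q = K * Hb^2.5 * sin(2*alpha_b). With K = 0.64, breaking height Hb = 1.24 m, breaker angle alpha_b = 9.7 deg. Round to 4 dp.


Q = K * Hb^2.5 * sin(2 * alpha_b)
Hb^2.5 = 1.24^2.5 = 1.712199
sin(2 * 9.7) = sin(19.4) = 0.332161
Q = 0.64 * 1.712199 * 0.332161
Q = 0.3640 m^3/s

0.3640


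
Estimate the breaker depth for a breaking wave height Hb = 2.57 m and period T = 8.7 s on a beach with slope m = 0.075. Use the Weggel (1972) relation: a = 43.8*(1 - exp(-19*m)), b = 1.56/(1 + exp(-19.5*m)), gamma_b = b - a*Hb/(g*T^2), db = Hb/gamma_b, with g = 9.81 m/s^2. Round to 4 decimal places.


a = 43.8 * (1 - exp(-19 * m))
exp(-19 * 0.075) = exp(-1.4250) = 0.240508
a = 43.8 * (1 - 0.240508) = 33.265729
b = 1.56 / (1 + exp(-19.5 * m))
exp(-19.5 * 0.075) = exp(-1.4625) = 0.231656
b = 1.56 / (1 + 0.231656) = 1.266587
Hb / (g * T^2) = 2.57 / (9.81 * 8.7^2) = 2.57 / 742.5189 = 0.00346119
gamma_b = b - a * Hb/(g*T^2) = 1.266587 - 33.265729 * 0.00346119 = 1.151448
db = Hb / gamma_b = 2.57 / 1.151448
db = 2.2320 m

2.2320


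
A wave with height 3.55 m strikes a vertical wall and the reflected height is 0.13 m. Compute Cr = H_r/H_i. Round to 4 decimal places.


Cr = H_r / H_i
Cr = 0.13 / 3.55
Cr = 0.0366

0.0366


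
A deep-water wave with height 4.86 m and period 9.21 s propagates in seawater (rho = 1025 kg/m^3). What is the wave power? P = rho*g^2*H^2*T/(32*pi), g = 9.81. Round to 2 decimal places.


P = rho * g^2 * H^2 * T / (32 * pi)
P = 1025 * 9.81^2 * 4.86^2 * 9.21 / (32 * pi)
P = 1025 * 96.2361 * 23.6196 * 9.21 / 100.53096
P = 213449.04 W/m

213449.04


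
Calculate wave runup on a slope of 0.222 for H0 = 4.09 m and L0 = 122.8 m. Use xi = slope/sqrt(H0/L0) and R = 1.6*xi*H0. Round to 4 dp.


xi = slope / sqrt(H0/L0)
H0/L0 = 4.09/122.8 = 0.033306
sqrt(0.033306) = 0.182500
xi = 0.222 / 0.182500 = 1.216439
R = 1.6 * xi * H0 = 1.6 * 1.216439 * 4.09
R = 7.9604 m

7.9604


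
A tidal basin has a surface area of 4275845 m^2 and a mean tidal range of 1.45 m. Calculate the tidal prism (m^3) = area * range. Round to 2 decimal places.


Tidal prism = Area * Tidal range
P = 4275845 * 1.45
P = 6199975.25 m^3

6199975.25


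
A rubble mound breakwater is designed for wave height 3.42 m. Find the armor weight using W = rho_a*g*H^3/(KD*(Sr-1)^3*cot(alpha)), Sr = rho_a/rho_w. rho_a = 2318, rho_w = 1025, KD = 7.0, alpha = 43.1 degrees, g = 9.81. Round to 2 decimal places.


Sr = rho_a / rho_w = 2318 / 1025 = 2.261463
(Sr - 1) = 1.261463
(Sr - 1)^3 = 2.007354
cot(43.1) = 1 / tan(43.1) = 1 / 0.935783 = 1.068623
Numerator = 2318 * 9.81 * 3.42^3 = 909621.5844
Denominator = 7.0 * 2.007354 * 1.068623 = 15.015737
W = 909621.5844 / 15.015737
W = 60577.88 N

60577.88


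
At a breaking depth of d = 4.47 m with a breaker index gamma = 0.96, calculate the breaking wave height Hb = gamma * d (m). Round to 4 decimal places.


Hb = gamma * d
Hb = 0.96 * 4.47
Hb = 4.2912 m

4.2912


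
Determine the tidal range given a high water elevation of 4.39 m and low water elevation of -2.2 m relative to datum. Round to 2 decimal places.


Tidal range = High water - Low water
Tidal range = 4.39 - (-2.2)
Tidal range = 6.59 m

6.59


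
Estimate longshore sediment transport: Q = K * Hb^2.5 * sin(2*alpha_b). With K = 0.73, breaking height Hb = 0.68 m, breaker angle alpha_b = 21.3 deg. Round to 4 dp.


Q = K * Hb^2.5 * sin(2 * alpha_b)
Hb^2.5 = 0.68^2.5 = 0.381305
sin(2 * 21.3) = sin(42.6) = 0.676876
Q = 0.73 * 0.381305 * 0.676876
Q = 0.1884 m^3/s

0.1884


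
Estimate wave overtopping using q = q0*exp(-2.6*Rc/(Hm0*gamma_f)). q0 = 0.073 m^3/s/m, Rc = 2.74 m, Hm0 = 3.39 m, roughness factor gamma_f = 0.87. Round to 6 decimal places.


q = q0 * exp(-2.6 * Rc / (Hm0 * gamma_f))
Exponent = -2.6 * 2.74 / (3.39 * 0.87)
= -2.6 * 2.74 / 2.9493
= -2.415488
exp(-2.415488) = 0.089324
q = 0.073 * 0.089324
q = 0.006521 m^3/s/m

0.006521


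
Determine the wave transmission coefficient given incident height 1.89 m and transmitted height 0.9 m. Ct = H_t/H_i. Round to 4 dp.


Ct = H_t / H_i
Ct = 0.9 / 1.89
Ct = 0.4762

0.4762


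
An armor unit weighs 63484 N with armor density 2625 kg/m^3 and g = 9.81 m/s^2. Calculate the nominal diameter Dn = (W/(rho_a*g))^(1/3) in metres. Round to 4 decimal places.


V = W / (rho_a * g)
V = 63484 / (2625 * 9.81)
V = 63484 / 25751.25
V = 2.465278 m^3
Dn = V^(1/3) = 2.465278^(1/3)
Dn = 1.3509 m

1.3509


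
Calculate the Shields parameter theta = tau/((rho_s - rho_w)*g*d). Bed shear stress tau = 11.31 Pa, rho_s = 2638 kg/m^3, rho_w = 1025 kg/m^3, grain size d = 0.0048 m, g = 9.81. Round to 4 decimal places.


theta = tau / ((rho_s - rho_w) * g * d)
rho_s - rho_w = 2638 - 1025 = 1613
Denominator = 1613 * 9.81 * 0.0048 = 75.952944
theta = 11.31 / 75.952944
theta = 0.1489

0.1489


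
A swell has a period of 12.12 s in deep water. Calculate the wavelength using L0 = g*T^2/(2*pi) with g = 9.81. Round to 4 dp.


L0 = g * T^2 / (2 * pi)
L0 = 9.81 * 12.12^2 / (2 * pi)
L0 = 9.81 * 146.8944 / 6.28319
L0 = 1441.0341 / 6.28319
L0 = 229.3477 m

229.3477


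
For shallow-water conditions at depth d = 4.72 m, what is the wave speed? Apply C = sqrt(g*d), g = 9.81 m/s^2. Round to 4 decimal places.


Using the shallow-water approximation:
C = sqrt(g * d) = sqrt(9.81 * 4.72)
C = sqrt(46.3032)
C = 6.8046 m/s

6.8046


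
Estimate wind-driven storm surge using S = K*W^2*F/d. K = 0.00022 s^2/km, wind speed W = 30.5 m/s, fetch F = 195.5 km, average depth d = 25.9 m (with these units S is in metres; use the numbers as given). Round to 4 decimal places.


S = K * W^2 * F / d
W^2 = 30.5^2 = 930.25
S = 0.00022 * 930.25 * 195.5 / 25.9
Numerator = 0.00022 * 930.25 * 195.5 = 40.010053
S = 40.010053 / 25.9 = 1.5448 m

1.5448


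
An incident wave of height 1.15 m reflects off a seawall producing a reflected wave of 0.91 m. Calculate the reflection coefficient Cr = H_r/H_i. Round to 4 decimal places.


Cr = H_r / H_i
Cr = 0.91 / 1.15
Cr = 0.7913

0.7913


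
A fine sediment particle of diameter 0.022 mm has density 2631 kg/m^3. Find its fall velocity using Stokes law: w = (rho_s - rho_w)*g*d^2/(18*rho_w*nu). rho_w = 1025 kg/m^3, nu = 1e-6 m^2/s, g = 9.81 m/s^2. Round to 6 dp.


w = (rho_s - rho_w) * g * d^2 / (18 * rho_w * nu)
d = 0.022 mm = 0.000022 m
rho_s - rho_w = 2631 - 1025 = 1606
Numerator = 1606 * 9.81 * (0.000022)^2 = 0.000007625352
Denominator = 18 * 1025 * 1e-6 = 0.018450
w = 0.000413 m/s

0.000413


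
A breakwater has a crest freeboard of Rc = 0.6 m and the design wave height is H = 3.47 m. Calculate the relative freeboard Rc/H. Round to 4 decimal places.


Relative freeboard = Rc / H
= 0.6 / 3.47
= 0.1729

0.1729


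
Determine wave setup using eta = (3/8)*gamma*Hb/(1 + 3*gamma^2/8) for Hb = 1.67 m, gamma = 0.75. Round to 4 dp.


eta = (3/8) * gamma * Hb / (1 + 3*gamma^2/8)
Numerator = (3/8) * 0.75 * 1.67 = 0.469687
Denominator = 1 + 3*0.75^2/8 = 1 + 0.210938 = 1.210938
eta = 0.469687 / 1.210938
eta = 0.3879 m

0.3879


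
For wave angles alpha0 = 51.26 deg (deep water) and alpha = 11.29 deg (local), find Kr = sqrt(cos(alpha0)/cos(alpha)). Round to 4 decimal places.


Kr = sqrt(cos(alpha0) / cos(alpha))
cos(51.26) = 0.625787
cos(11.29) = 0.980649
Kr = sqrt(0.625787 / 0.980649)
Kr = sqrt(0.638136)
Kr = 0.7988

0.7988


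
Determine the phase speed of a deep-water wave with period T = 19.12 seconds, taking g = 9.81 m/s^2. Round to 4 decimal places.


We use the deep-water celerity formula:
C = g * T / (2 * pi)
C = 9.81 * 19.12 / (2 * 3.14159...)
C = 187.567200 / 6.283185
C = 29.8522 m/s

29.8522


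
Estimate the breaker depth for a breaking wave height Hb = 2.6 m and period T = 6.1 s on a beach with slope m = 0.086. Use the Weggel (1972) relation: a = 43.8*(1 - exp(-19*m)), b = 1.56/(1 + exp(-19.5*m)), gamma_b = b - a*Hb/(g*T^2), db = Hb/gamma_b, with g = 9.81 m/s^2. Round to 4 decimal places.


a = 43.8 * (1 - exp(-19 * m))
exp(-19 * 0.086) = exp(-1.6340) = 0.195147
a = 43.8 * (1 - 0.195147) = 35.252543
b = 1.56 / (1 + exp(-19.5 * m))
exp(-19.5 * 0.086) = exp(-1.6770) = 0.186934
b = 1.56 / (1 + 0.186934) = 1.314311
Hb / (g * T^2) = 2.6 / (9.81 * 6.1^2) = 2.6 / 365.0301 = 0.00712270
gamma_b = b - a * Hb/(g*T^2) = 1.314311 - 35.252543 * 0.00712270 = 1.063217
db = Hb / gamma_b = 2.6 / 1.063217
db = 2.4454 m

2.4454


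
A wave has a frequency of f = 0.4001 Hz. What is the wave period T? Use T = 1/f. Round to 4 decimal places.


T = 1 / f
T = 1 / 0.4001
T = 2.4994 s

2.4994


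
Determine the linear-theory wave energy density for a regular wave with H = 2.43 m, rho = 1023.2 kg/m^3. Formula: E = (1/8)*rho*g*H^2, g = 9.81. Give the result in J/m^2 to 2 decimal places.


E = (1/8) * rho * g * H^2
E = (1/8) * 1023.2 * 9.81 * 2.43^2
E = 0.125 * 1023.2 * 9.81 * 5.9049
E = 7408.87 J/m^2

7408.87


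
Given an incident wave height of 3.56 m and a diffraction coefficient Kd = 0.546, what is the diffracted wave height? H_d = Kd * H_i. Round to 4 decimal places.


H_d = Kd * H_i
H_d = 0.546 * 3.56
H_d = 1.9438 m

1.9438


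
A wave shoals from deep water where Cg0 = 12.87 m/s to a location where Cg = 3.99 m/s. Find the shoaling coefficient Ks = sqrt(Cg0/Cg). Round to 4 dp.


Ks = sqrt(Cg0 / Cg)
Ks = sqrt(12.87 / 3.99)
Ks = sqrt(3.2256)
Ks = 1.7960

1.7960


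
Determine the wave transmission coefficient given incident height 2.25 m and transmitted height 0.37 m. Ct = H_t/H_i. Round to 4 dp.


Ct = H_t / H_i
Ct = 0.37 / 2.25
Ct = 0.1644

0.1644


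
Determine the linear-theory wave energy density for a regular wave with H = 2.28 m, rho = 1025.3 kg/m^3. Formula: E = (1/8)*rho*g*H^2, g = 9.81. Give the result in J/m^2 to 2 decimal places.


E = (1/8) * rho * g * H^2
E = (1/8) * 1025.3 * 9.81 * 2.28^2
E = 0.125 * 1025.3 * 9.81 * 5.1984
E = 6535.81 J/m^2

6535.81


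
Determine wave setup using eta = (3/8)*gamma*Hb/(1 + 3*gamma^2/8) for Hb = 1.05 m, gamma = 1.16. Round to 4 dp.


eta = (3/8) * gamma * Hb / (1 + 3*gamma^2/8)
Numerator = (3/8) * 1.16 * 1.05 = 0.456750
Denominator = 1 + 3*1.16^2/8 = 1 + 0.504600 = 1.504600
eta = 0.456750 / 1.504600
eta = 0.3036 m

0.3036


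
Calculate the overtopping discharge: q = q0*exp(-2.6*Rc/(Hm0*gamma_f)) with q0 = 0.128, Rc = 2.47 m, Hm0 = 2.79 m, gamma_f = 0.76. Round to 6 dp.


q = q0 * exp(-2.6 * Rc / (Hm0 * gamma_f))
Exponent = -2.6 * 2.47 / (2.79 * 0.76)
= -2.6 * 2.47 / 2.1204
= -3.028674
exp(-3.028674) = 0.048380
q = 0.128 * 0.048380
q = 0.006193 m^3/s/m

0.006193


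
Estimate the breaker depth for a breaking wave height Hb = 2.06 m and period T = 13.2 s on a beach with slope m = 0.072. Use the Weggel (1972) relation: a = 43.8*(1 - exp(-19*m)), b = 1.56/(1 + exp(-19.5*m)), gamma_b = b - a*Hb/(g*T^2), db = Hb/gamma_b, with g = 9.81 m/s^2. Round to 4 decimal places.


a = 43.8 * (1 - exp(-19 * m))
exp(-19 * 0.072) = exp(-1.3680) = 0.254616
a = 43.8 * (1 - 0.254616) = 32.647833
b = 1.56 / (1 + exp(-19.5 * m))
exp(-19.5 * 0.072) = exp(-1.4040) = 0.245613
b = 1.56 / (1 + 0.245613) = 1.252396
Hb / (g * T^2) = 2.06 / (9.81 * 13.2^2) = 2.06 / 1709.2944 = 0.00120518
gamma_b = b - a * Hb/(g*T^2) = 1.252396 - 32.647833 * 0.00120518 = 1.213049
db = Hb / gamma_b = 2.06 / 1.213049
db = 1.6982 m

1.6982


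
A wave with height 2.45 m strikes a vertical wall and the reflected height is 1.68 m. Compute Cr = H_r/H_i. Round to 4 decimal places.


Cr = H_r / H_i
Cr = 1.68 / 2.45
Cr = 0.6857

0.6857


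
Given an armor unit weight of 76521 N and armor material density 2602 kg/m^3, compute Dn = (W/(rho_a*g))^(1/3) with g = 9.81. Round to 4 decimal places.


V = W / (rho_a * g)
V = 76521 / (2602 * 9.81)
V = 76521 / 25525.62
V = 2.997812 m^3
Dn = V^(1/3) = 2.997812^(1/3)
Dn = 1.4419 m

1.4419


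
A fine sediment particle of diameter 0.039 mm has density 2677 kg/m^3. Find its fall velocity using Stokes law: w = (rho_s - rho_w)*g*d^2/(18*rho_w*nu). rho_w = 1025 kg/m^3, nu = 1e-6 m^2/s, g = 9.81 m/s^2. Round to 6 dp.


w = (rho_s - rho_w) * g * d^2 / (18 * rho_w * nu)
d = 0.039 mm = 0.000039 m
rho_s - rho_w = 2677 - 1025 = 1652
Numerator = 1652 * 9.81 * (0.000039)^2 = 0.000024649509
Denominator = 18 * 1025 * 1e-6 = 0.018450
w = 0.001336 m/s

0.001336


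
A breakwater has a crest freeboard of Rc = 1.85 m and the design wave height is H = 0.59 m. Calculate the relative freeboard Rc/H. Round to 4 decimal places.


Relative freeboard = Rc / H
= 1.85 / 0.59
= 3.1356

3.1356


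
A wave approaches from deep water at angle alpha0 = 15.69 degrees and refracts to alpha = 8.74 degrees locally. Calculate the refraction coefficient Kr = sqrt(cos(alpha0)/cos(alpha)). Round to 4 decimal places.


Kr = sqrt(cos(alpha0) / cos(alpha))
cos(15.69) = 0.962739
cos(8.74) = 0.988388
Kr = sqrt(0.962739 / 0.988388)
Kr = sqrt(0.974050)
Kr = 0.9869

0.9869


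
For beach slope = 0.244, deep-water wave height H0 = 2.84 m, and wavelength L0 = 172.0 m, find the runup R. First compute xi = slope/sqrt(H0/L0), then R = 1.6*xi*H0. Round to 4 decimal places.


xi = slope / sqrt(H0/L0)
H0/L0 = 2.84/172.0 = 0.016512
sqrt(0.016512) = 0.128498
xi = 0.244 / 0.128498 = 1.898868
R = 1.6 * xi * H0 = 1.6 * 1.898868 * 2.84
R = 8.6285 m

8.6285


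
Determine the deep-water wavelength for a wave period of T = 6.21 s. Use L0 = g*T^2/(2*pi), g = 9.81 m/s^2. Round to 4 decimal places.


L0 = g * T^2 / (2 * pi)
L0 = 9.81 * 6.21^2 / (2 * pi)
L0 = 9.81 * 38.5641 / 6.28319
L0 = 378.3138 / 6.28319
L0 = 60.2105 m

60.2105


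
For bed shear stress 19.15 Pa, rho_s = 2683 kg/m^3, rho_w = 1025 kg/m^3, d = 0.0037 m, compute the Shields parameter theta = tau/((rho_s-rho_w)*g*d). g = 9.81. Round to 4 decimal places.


theta = tau / ((rho_s - rho_w) * g * d)
rho_s - rho_w = 2683 - 1025 = 1658
Denominator = 1658 * 9.81 * 0.0037 = 60.180426
theta = 19.15 / 60.180426
theta = 0.3182

0.3182


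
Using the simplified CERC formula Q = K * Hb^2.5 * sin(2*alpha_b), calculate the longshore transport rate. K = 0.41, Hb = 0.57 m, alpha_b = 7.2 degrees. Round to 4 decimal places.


Q = K * Hb^2.5 * sin(2 * alpha_b)
Hb^2.5 = 0.57^2.5 = 0.245294
sin(2 * 7.2) = sin(14.4) = 0.248690
Q = 0.41 * 0.245294 * 0.248690
Q = 0.0250 m^3/s

0.0250


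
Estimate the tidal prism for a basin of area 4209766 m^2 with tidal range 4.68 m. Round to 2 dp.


Tidal prism = Area * Tidal range
P = 4209766 * 4.68
P = 19701704.88 m^3

19701704.88


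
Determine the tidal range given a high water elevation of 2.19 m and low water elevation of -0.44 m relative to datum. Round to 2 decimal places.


Tidal range = High water - Low water
Tidal range = 2.19 - (-0.44)
Tidal range = 2.63 m

2.63


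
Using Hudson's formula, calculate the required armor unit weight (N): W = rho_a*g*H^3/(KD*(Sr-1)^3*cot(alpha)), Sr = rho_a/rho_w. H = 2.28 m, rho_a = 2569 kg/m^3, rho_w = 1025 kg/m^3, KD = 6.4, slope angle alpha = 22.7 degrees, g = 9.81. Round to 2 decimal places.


Sr = rho_a / rho_w = 2569 / 1025 = 2.506341
(Sr - 1) = 1.506341
(Sr - 1)^3 = 3.417986
cot(22.7) = 1 / tan(22.7) = 1 / 0.418309 = 2.390577
Numerator = 2569 * 9.81 * 2.28^3 = 298701.6713
Denominator = 6.4 * 3.417986 * 2.390577 = 52.294136
W = 298701.6713 / 52.294136
W = 5711.95 N

5711.95
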